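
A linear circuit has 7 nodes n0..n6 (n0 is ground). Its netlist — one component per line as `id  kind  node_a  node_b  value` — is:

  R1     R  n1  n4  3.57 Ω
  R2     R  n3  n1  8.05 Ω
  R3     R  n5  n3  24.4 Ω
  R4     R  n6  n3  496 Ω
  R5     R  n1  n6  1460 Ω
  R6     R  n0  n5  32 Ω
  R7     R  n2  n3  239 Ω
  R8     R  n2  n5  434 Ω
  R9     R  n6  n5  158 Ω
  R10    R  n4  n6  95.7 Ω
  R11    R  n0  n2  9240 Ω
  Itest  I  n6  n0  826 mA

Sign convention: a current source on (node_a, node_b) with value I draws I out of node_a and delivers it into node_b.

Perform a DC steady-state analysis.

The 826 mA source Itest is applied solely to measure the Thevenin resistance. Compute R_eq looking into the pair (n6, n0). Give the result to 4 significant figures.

Apply KCL at each of the 6 non-ground nodes and solve the resulting linear system.
Node n1: branches {R1, R2, R5} → V_1 = -41.13
Node n2: branches {R7, R8, R11} → V_2 = -33.20
Node n3: branches {R2, R3, R4, R7} → V_3 = -37.84
Node n4: branches {R1, R10} → V_4 = -42.50
Node n5: branches {R3, R6, R8, R9} → V_5 = -26.32
Node n6: branches {R4, R5, R9, R10, Itest} → V_6 = -79.11

R_eq = 95.78 Ω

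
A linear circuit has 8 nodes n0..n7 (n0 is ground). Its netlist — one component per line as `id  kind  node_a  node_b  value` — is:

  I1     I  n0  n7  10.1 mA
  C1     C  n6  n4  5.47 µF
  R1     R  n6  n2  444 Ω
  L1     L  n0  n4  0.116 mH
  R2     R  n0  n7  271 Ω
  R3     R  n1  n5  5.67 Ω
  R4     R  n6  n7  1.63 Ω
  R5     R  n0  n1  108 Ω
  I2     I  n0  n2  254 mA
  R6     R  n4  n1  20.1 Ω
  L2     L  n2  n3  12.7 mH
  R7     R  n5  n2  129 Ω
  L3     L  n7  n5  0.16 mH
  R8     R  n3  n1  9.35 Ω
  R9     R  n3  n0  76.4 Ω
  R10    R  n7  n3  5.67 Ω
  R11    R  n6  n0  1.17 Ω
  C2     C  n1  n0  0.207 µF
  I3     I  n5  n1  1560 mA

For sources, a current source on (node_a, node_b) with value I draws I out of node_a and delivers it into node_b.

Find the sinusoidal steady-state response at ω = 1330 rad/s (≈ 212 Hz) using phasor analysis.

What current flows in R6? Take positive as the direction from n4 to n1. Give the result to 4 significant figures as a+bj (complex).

MNA unknowns: 7 node voltages V₁..V_7
I1: z[0]−=0.0101, z[7]+=0.0101
C1: Y=0.000+0.007275j on G[6,4]
R1: Y=0.002252+0.000j on G[6,2]
L1: Y=0.000-6.482j on G[0,4]
R2: Y=0.003690+0.000j on G[0,7]
R3: Y=0.1764+0.000j on G[1,5]
R4: Y=0.6135+0.000j on G[6,7]
R5: Y=0.009259+0.000j on G[0,1]
I2: z[0]−=0.254, z[2]+=0.254
R6: Y=0.04975+0.000j on G[4,1]
L2: Y=0.000-0.05920j on G[2,3]
R7: Y=0.007752+0.000j on G[5,2]
L3: Y=0.000-4.699j on G[7,5]
R8: Y=0.1070+0.000j on G[3,1]
R9: Y=0.01309+0.000j on G[3,0]
R10: Y=0.1764+0.000j on G[7,3]
R11: Y=0.8547+0.000j on G[6,0]
C2: Y=0.000+0.0002753j on G[1,0]
I3: z[5]−=1.56, z[1]+=1.56
solve → V1=5.218-0.1032j, V2=3.113+3.577j, V3=2.495-0.1537j, V4=0.001200+0.04008j, V5=-0.2301-0.1102j, V6=-0.08872+0.01084j, V7=-0.2237+0.01179j

-0.2595+0.007127j A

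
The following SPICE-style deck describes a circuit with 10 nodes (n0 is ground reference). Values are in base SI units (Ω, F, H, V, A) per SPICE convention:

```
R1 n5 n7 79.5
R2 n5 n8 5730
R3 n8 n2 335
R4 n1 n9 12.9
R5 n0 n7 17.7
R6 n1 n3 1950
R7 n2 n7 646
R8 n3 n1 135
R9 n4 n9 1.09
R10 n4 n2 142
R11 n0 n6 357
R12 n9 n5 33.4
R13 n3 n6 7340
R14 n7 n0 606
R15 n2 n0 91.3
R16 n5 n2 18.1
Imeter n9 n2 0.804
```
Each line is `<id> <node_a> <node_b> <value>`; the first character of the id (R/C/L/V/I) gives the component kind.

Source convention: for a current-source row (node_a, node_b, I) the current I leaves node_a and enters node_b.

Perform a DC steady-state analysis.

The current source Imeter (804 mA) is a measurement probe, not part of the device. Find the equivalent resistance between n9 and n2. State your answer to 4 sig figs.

Element admittances at DC:
  Y(R1) = 0.01258 S between n5,n7
  Y(R2) = 0.0001745 S between n5,n8
  Y(R3) = 0.002985 S between n8,n2
  Y(R4) = 0.07752 S between n1,n9
  Y(R5) = 0.05650 S between n0,n7
  Y(R6) = 0.0005128 S between n1,n3
  Y(R7) = 0.001548 S between n2,n7
  Y(R8) = 0.007407 S between n3,n1
  Y(R9) = 0.9174 S between n4,n9
  Y(R10) = 0.007042 S between n4,n2
  Y(R11) = 0.002801 S between n0,n6
  Y(R12) = 0.02994 S between n9,n5
  Y(R13) = 0.0001362 S between n3,n6
  Y(R14) = 0.001650 S between n7,n0
  Y(R15) = 0.01095 S between n2,n0
  Y(R16) = 0.05525 S between n5,n2
  Imeter: injects 0.804 A into n2 (from n9)
Assemble and solve the 9×9 MNA system:
  V(n1)=-24.98  V(n2)=4.555  V(n3)=-24.57  V(n4)=-24.79  V(n5)=-5.175  V(n6)=-1.140  V(n7)=-0.8030  V(n8)=4.017  V(n9)=-25.02

R_eq = 36.78 Ω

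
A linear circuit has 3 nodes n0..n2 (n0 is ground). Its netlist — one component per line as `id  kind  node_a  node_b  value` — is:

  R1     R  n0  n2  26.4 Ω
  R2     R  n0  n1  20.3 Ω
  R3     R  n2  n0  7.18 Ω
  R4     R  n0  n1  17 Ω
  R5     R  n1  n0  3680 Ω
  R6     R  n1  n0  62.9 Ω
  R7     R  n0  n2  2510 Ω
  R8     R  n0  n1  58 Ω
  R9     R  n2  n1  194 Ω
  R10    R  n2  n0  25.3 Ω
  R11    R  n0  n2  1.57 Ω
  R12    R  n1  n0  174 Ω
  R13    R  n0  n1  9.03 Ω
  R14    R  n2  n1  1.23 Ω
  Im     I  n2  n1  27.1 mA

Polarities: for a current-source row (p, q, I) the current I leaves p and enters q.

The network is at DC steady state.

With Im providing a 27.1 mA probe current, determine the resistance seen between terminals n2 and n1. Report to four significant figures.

Element admittances at DC:
  Y(R1) = 0.03788 S between n0,n2
  Y(R2) = 0.04926 S between n0,n1
  Y(R3) = 0.1393 S between n2,n0
  Y(R4) = 0.05882 S between n0,n1
  Y(R5) = 0.0002717 S between n1,n0
  Y(R6) = 0.01590 S between n1,n0
  Y(R7) = 0.0003984 S between n0,n2
  Y(R8) = 0.01724 S between n0,n1
  Y(R9) = 0.005155 S between n2,n1
  Y(R10) = 0.03953 S between n2,n0
  Y(R11) = 0.6369 S between n0,n2
  Y(R12) = 0.005747 S between n1,n0
  Y(R13) = 0.1107 S between n0,n1
  Y(R14) = 0.8130 S between n2,n1
  Im: injects 0.0271 A into n1 (from n2)
Assemble and solve the 2×2 MNA system:
  V(n1)=0.02048  V(n2)=-0.006186

R_eq = 0.9840 Ω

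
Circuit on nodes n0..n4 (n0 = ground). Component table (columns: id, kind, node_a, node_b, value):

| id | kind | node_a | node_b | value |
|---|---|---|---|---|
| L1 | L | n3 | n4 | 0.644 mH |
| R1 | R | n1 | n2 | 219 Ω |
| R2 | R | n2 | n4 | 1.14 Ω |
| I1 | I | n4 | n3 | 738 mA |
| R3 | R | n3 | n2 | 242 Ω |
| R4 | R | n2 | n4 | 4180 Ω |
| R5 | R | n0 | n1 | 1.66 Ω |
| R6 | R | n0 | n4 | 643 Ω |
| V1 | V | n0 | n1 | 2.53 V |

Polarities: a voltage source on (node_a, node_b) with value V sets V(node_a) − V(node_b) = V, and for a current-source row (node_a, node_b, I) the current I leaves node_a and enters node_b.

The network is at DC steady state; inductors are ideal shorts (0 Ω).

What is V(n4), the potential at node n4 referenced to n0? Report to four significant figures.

Element admittances at DC:
  L1: short n3↔n4 (DC inductor)
  Y(R1) = 0.004566 S between n1,n2
  Y(R2) = 0.8772 S between n2,n4
  I1: injects 0.738 A into n3 (from n4)
  Y(R3) = 0.004132 S between n3,n2
  Y(R4) = 0.0002392 S between n2,n4
  Y(R5) = 0.6024 S between n0,n1
  Y(R6) = 0.001555 S between n0,n4
  V1: constraint V(n0)−V(n1) = 2.53
Assemble and solve the 6×6 MNA system:
  V(n1)=-2.530  V(n2)=-1.888  V(n3)=-1.885  V(n4)=-1.885
  i(L1)=0.7380  i(V1)=-1.527

-1.885 V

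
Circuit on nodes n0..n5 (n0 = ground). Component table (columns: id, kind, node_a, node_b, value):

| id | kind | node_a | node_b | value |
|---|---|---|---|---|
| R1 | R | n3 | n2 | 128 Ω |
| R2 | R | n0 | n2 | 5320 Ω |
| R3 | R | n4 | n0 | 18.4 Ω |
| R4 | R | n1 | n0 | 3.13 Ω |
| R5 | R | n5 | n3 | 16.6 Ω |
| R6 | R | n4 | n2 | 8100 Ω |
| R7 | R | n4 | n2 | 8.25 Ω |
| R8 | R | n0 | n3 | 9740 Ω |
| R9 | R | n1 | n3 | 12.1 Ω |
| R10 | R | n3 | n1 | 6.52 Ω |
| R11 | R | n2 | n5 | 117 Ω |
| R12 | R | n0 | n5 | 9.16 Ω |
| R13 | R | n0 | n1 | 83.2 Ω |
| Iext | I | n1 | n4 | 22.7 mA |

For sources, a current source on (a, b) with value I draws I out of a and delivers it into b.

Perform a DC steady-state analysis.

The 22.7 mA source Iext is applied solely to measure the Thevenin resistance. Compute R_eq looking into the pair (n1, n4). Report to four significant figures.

Apply KCL at each of the 5 non-ground nodes and solve the resulting linear system.
Node n1: branches {R4, R9, R10, R13, Iext} → V_1 = -0.05431
Node n2: branches {R1, R2, R6, R7, R11} → V_2 = 0.2852
Node n3: branches {R1, R5, R8, R9, R10} → V_3 = -0.03441
Node n4: branches {R3, R6, R7, Iext} → V_4 = 0.3262
Node n5: branches {R5, R11, R12} → V_5 = 0.002053

R_eq = 16.76 Ω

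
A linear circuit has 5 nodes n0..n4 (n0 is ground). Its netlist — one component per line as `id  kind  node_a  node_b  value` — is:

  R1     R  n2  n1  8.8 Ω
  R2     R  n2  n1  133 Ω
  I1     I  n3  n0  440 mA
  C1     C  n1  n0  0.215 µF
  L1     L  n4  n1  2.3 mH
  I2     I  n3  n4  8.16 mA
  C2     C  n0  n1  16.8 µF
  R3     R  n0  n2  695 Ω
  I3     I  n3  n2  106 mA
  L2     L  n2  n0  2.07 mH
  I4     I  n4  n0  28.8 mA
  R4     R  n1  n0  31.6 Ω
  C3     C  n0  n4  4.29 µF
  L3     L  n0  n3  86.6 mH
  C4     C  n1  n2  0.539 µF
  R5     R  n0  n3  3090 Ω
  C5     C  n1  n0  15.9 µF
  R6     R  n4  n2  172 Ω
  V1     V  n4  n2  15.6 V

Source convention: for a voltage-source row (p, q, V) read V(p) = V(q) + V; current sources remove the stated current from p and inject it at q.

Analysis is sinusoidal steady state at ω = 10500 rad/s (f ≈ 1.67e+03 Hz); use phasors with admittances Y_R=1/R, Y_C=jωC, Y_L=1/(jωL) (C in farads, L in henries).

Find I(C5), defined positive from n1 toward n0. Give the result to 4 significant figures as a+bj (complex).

0.07286-0.3329j A

Element admittances at ω=10500 rad/s:
  Y(R1) = 0.1136+0.000j S between n2,n1
  Y(R2) = 0.007519+0.000j S between n2,n1
  I1: injects 0.44 A into n0 (from n3)
  Y(C1) = 0.000+0.002257j S between n1,n0
  Y(L1) = 0.000-0.04141j S between n4,n1
  I2: injects 0.00816 A into n4 (from n3)
  Y(C2) = 0.000+0.1764j S between n0,n1
  Y(R3) = 0.001439+0.000j S between n0,n2
  I3: injects 0.106 A into n2 (from n3)
  Y(L2) = 0.000-0.04601j S between n2,n0
  I4: injects 0.0288 A into n0 (from n4)
  Y(R4) = 0.03165+0.000j S between n1,n0
  Y(C3) = 0.000+0.04504j S between n0,n4
  Y(L3) = 0.000-0.001100j S between n0,n3
  Y(C4) = 0.000+0.005660j S between n1,n2
  Y(R5) = 0.0003236+0.000j S between n0,n3
  Y(C5) = 0.000+0.1670j S between n1,n0
  Y(R6) = 0.005814+0.000j S between n4,n2
  V1: constraint V(n4)−V(n2) = 15.6
Assemble and solve the 5×5 MNA system:
  V(n1)=-1.994-0.4364j  V(n2)=-1.200-0.6721j  V(n3)=-136.5-463.7j  V(n4)=14.40-0.6721j
  i(V1)=-0.1319+0.03019j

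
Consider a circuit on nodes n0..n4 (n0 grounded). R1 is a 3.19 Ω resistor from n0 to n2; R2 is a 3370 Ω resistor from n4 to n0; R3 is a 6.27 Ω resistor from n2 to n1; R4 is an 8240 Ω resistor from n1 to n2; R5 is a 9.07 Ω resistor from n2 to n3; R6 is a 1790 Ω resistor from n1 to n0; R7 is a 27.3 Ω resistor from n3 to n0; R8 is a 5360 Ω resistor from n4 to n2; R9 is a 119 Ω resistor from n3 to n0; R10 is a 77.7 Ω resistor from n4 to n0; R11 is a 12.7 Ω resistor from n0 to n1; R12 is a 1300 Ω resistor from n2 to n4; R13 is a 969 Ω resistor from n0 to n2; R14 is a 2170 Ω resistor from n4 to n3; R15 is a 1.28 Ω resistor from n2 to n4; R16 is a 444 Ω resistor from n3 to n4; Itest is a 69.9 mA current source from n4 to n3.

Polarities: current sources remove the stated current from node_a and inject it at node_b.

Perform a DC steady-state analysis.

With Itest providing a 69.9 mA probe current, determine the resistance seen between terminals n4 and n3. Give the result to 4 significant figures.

Apply KCL at each of the 4 non-ground nodes and solve the resulting linear system.
Node n1: branches {R3, R4, R6, R11} → V_1 = -0.03032
Node n2: branches {R1, R3, R4, R5, R8, R12, R13, R15} → V_2 = -0.04538
Node n3: branches {R5, R7, R9, R14, R16, Itest} → V_3 = 0.4085
Node n4: branches {R2, R8, R10, R12, R14, R15, R16, Itest} → V_4 = -0.1307

R_eq = 7.713 Ω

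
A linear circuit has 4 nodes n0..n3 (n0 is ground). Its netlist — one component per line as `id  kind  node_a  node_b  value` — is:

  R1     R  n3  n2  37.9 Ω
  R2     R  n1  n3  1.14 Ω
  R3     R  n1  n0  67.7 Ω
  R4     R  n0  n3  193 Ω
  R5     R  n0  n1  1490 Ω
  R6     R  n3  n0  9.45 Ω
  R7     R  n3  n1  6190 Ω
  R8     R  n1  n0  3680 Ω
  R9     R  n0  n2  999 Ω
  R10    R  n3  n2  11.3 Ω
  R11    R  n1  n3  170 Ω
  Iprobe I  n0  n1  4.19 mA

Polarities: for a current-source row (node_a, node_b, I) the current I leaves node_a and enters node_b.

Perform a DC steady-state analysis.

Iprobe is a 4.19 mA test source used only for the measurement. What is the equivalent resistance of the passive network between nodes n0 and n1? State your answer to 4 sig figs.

R_eq = 8.688 Ω

Apply KCL at each of the 3 non-ground nodes and solve the resulting linear system.
Node n1: branches {R2, R3, R5, R7, R8, R11, Iprobe} → V_1 = 0.03640
Node n2: branches {R1, R9, R10} → V_2 = 0.03203
Node n3: branches {R1, R2, R4, R6, R7, R10, R11} → V_3 = 0.03231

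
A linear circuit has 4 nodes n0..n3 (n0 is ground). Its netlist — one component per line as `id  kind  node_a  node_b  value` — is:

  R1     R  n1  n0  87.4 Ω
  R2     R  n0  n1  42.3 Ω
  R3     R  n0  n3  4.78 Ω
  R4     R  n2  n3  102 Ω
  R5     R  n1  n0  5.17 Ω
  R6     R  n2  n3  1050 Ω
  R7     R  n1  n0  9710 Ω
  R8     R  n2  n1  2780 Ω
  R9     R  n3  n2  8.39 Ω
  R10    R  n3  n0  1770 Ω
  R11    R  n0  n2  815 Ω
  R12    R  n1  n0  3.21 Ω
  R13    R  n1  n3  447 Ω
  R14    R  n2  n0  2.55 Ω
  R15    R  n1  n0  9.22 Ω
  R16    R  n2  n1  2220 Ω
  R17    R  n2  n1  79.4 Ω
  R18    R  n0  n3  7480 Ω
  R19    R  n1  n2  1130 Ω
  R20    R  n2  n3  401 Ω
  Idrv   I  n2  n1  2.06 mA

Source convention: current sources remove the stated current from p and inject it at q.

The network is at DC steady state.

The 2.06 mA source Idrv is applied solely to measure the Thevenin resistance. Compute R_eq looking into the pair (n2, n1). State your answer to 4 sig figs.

R_eq = 3.457 Ω

Apply KCL at each of the 3 non-ground nodes and solve the resulting linear system.
Node n1: branches {R1, R2, R5, R7, R8, R12, R13, R15, R16, R17, R19, Idrv} → V_1 = 0.003003
Node n2: branches {R4, R6, R8, R9, R11, R14, R16, R17, R19, R20, Idrv} → V_2 = -0.004118
Node n3: branches {R3, R4, R6, R9, R10, R13, R18, R20} → V_3 = -0.001563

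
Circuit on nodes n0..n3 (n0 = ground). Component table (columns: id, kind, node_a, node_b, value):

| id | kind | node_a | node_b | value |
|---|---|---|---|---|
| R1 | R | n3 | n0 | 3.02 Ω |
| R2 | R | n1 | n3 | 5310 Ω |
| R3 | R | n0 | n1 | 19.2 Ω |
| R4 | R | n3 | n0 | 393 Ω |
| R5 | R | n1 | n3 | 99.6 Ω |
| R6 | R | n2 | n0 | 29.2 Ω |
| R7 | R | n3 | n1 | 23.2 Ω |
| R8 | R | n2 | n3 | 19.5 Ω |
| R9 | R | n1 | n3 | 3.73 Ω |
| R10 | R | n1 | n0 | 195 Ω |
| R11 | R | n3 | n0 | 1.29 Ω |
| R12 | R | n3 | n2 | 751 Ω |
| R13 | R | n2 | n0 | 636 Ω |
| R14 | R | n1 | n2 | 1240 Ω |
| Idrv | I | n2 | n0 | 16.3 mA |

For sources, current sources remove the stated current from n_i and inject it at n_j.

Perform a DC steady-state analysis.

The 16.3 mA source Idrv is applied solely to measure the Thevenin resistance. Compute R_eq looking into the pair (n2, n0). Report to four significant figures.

Apply KCL at each of the 3 non-ground nodes and solve the resulting linear system.
Node n1: branches {R2, R3, R5, R7, R9, R10, R14} → V_1 = -0.007395
Node n2: branches {R6, R8, R12, R13, R14, Idrv} → V_2 = -0.1876
Node n3: branches {R1, R2, R4, R5, R7, R8, R9, R11, R12} → V_3 = -0.008259

R_eq = 11.51 Ω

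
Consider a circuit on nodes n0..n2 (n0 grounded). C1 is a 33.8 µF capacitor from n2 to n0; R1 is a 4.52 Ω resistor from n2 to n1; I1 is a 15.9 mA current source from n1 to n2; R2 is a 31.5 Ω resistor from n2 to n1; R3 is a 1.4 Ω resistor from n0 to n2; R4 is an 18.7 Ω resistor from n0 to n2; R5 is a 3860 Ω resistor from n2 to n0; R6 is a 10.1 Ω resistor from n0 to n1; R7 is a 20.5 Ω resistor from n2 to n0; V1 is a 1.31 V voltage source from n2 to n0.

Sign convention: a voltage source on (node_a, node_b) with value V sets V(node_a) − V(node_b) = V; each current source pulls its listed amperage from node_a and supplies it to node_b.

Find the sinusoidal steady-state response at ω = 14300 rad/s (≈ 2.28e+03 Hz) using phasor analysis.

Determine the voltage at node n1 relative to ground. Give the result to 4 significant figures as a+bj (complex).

MNA unknowns: 2 node voltages V₁..V_2 plus 1 source current (V1)
C1: Y=0.000+0.4833j on G[2,0]
R1: Y=0.2212+0.000j on G[2,1]
I1: z[1]−=0.0159, z[2]+=0.0159
R2: Y=0.03175+0.000j on G[2,1]
R3: Y=0.7143+0.000j on G[0,2]
R4: Y=0.05348+0.000j on G[0,2]
R5: Y=0.0002591+0.000j on G[2,0]
R6: Y=0.09901+0.000j on G[0,1]
R7: Y=0.04878+0.000j on G[2,0]
V1: row V2−V0=1.31, i_V1 at 2,0
solve → V1=0.8963+0.000j, V2=1.310+0.000j
aux → i_V1=-1.159-0.6332j

0.8963+0.000j V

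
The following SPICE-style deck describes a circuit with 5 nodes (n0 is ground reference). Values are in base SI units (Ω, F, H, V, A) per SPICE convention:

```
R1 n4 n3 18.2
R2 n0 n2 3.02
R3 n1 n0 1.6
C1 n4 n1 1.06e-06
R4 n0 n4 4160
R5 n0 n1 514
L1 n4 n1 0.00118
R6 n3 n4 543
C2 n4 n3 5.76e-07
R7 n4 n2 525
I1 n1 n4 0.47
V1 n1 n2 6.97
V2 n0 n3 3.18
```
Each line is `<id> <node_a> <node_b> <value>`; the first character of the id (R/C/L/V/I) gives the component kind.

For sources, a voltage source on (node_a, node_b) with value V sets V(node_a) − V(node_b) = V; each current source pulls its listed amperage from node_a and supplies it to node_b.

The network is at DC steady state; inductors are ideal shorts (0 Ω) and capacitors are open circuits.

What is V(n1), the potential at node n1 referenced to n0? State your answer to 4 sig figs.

2.096 V

Apply KCL at each of the 4 non-ground nodes and solve the resulting linear system.
Node n1: branches {R3, C1, R5, L1, I1, V1} → V_1 = 2.096
Node n2: branches {R2, R7, V1} → V_2 = -4.874
Node n3: branches {R1, R6, C2, V2} → V_3 = -3.180
Node n4: branches {R1, C1, R4, L1, R6, C2, R7, I1} → V_4 = 2.096
Source currents: i(L1)=0.1566, i(V1)=-1.627, i(V2)=-0.2996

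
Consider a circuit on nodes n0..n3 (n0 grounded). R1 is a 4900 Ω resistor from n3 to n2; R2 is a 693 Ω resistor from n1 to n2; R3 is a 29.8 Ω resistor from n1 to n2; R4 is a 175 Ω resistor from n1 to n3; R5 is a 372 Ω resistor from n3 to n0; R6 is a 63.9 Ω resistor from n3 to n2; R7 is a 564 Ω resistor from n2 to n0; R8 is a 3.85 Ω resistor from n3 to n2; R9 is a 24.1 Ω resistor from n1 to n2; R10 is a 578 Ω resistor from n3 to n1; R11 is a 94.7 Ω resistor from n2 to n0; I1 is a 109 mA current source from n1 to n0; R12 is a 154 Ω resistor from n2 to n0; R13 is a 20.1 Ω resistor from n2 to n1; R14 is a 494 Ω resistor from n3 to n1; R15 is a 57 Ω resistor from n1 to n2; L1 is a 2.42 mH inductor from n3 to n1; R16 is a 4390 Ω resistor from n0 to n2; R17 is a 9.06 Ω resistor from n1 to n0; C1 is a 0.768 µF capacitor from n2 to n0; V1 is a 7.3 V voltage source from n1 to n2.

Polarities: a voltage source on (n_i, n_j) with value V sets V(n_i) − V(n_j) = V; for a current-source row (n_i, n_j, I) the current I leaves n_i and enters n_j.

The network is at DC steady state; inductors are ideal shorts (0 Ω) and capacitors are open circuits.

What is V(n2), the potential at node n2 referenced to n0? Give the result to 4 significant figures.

-7.072 V

Element admittances at DC:
  Y(R1) = 0.0002041 S between n3,n2
  Y(R2) = 0.001443 S between n1,n2
  Y(R3) = 0.03356 S between n1,n2
  Y(R4) = 0.005714 S between n1,n3
  Y(R5) = 0.002688 S between n3,n0
  Y(R6) = 0.01565 S between n3,n2
  Y(R7) = 0.001773 S between n2,n0
  Y(R8) = 0.2597 S between n3,n2
  Y(R9) = 0.04149 S between n1,n2
  Y(R10) = 0.001730 S between n3,n1
  Y(R11) = 0.01056 S between n2,n0
  I1: injects 0.109 A into n0 (from n1)
  Y(R12) = 0.006494 S between n2,n0
  Y(R13) = 0.04975 S between n2,n1
  Y(R14) = 0.002024 S between n3,n1
  Y(R15) = 0.01754 S between n1,n2
  L1: short n3↔n1 (DC inductor)
  Y(R16) = 0.0002278 S between n0,n2
  Y(R17) = 0.1104 S between n1,n0
  Y(C1) = 0.000 S between n2,n0
  V1: constraint V(n1)−V(n2) = 7.3
Assemble and solve the 5×5 MNA system:
  V(n1)=0.2278  V(n2)=-7.072  V(n3)=0.2278
  i(L1)=-2.012  i(V1)=-3.196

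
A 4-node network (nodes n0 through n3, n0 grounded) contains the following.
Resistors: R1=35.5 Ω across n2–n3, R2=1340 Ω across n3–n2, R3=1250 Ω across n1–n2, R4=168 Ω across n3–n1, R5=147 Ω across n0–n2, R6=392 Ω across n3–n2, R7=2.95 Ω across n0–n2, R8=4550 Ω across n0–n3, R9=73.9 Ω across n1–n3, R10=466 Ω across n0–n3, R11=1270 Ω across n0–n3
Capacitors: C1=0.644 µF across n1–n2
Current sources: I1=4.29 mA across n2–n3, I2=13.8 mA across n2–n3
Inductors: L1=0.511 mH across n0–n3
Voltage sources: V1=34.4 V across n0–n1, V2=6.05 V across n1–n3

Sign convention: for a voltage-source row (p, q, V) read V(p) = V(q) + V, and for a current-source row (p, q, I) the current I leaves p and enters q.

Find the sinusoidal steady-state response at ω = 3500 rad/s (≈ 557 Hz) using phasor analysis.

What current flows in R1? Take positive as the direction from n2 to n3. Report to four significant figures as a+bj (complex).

1.041-0.005192j A

Element admittances at ω=3500 rad/s:
  Y(R1) = 0.02817+0.000j S between n2,n3
  Y(R2) = 0.0007463+0.000j S between n3,n2
  Y(R3) = 0.0008000+0.000j S between n1,n2
  Y(R4) = 0.005952+0.000j S between n3,n1
  Y(R5) = 0.006803+0.000j S between n0,n2
  Y(C1) = 0.000+0.002254j S between n1,n2
  Y(R6) = 0.002551+0.000j S between n3,n2
  I1: injects 0.00429 A into n3 (from n2)
  Y(R7) = 0.3390+0.000j S between n0,n2
  Y(L1) = 0.000-0.5591j S between n0,n3
  Y(R8) = 0.0002198+0.000j S between n0,n3
  Y(R9) = 0.01353+0.000j S between n1,n3
  Y(R10) = 0.002146+0.000j S between n0,n3
  I2: injects 0.0138 A into n3 (from n2)
  Y(R11) = 0.0007874+0.000j S between n0,n3
  V1: constraint V(n0)−V(n1) = 34.4
  V2: constraint V(n1)−V(n3) = 6.05
Assemble and solve the 5×5 MNA system:
  V(n1)=-34.40+0.000j  V(n2)=-3.489-0.1843j  V(n3)=-40.45+0.000j
  i(V1)=-1.334+22.55j  i(V2)=-1.427+22.62j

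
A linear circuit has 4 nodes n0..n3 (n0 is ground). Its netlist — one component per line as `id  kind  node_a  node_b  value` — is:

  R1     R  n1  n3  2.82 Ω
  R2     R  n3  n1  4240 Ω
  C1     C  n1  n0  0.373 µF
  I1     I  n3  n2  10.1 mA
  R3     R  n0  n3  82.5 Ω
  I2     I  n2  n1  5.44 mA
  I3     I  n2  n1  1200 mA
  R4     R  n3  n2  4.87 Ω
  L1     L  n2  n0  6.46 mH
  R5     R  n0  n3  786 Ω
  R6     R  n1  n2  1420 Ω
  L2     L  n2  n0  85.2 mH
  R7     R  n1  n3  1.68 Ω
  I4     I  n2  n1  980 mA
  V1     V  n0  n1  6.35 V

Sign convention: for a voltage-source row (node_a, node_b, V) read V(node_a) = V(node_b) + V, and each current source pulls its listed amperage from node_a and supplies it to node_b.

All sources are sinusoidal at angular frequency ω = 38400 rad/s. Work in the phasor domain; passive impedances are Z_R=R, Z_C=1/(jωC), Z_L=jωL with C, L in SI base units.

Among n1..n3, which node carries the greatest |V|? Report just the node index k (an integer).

Apply KCL at each of the 3 non-ground nodes and solve the resulting linear system.
Node n1: branches {R1, R2, C1, I2, I3, R6, R7, I4, V1} → V_1 = -6.350+0.000j
Node n2: branches {I1, I2, I3, R4, L1, R6, L2, I4} → V_2 = -19.06-0.4863j
Node n3: branches {R1, R2, I1, R3, R4, R5, R7} → V_3 = -8.519-0.08543j
Source currents: i(V1)=-0.1162-0.009442j

2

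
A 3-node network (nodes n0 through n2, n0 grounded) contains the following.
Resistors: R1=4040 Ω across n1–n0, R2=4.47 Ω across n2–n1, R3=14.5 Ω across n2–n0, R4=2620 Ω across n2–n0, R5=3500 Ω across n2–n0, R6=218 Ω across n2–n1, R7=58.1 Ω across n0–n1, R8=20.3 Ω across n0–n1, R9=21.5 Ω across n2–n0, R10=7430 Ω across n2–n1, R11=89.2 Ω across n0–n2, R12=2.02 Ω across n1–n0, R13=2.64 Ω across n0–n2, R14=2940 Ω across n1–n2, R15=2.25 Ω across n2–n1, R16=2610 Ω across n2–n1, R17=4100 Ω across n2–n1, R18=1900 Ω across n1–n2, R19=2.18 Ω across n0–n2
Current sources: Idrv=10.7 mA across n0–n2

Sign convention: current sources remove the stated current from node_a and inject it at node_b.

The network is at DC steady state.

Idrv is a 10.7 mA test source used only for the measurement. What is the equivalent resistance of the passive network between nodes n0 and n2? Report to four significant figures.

R_eq = 0.7866 Ω

Apply KCL at each of the 2 non-ground nodes and solve the resulting linear system.
Node n1: branches {R1, R2, R6, R7, R8, R10, R12, R14, R15, R16, R17, R18} → V_1 = 0.004592
Node n2: branches {R2, R3, R4, R5, R6, R9, R10, R11, R13, R14, R15, R16, R17, R18, R19, Idrv} → V_2 = 0.008416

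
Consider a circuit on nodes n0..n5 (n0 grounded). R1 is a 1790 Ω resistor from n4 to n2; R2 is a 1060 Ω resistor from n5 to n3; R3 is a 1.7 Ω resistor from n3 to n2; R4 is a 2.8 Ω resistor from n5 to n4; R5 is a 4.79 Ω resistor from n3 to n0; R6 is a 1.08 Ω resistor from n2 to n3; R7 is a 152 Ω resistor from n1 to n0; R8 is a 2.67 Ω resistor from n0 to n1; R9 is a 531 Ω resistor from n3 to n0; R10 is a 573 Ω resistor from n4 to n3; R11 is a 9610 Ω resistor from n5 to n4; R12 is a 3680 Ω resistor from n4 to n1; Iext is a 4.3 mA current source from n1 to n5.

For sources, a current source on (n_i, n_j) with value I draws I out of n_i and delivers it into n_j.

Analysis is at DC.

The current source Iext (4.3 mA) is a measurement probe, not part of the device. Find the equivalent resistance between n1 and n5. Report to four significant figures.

R_eq = 292.0 Ω

Apply KCL at each of the 5 non-ground nodes and solve the resulting linear system.
Node n1: branches {R7, R8, R12, Iext} → V_1 = -0.01039
Node n2: branches {R1, R3, R6} → V_2 = 0.01925
Node n3: branches {R2, R3, R5, R6, R9, R10} → V_3 = 0.01880
Node n4: branches {R1, R4, R10, R11, R12} → V_4 = 1.236
Node n5: branches {R2, R4, R11, Iext} → V_5 = 1.245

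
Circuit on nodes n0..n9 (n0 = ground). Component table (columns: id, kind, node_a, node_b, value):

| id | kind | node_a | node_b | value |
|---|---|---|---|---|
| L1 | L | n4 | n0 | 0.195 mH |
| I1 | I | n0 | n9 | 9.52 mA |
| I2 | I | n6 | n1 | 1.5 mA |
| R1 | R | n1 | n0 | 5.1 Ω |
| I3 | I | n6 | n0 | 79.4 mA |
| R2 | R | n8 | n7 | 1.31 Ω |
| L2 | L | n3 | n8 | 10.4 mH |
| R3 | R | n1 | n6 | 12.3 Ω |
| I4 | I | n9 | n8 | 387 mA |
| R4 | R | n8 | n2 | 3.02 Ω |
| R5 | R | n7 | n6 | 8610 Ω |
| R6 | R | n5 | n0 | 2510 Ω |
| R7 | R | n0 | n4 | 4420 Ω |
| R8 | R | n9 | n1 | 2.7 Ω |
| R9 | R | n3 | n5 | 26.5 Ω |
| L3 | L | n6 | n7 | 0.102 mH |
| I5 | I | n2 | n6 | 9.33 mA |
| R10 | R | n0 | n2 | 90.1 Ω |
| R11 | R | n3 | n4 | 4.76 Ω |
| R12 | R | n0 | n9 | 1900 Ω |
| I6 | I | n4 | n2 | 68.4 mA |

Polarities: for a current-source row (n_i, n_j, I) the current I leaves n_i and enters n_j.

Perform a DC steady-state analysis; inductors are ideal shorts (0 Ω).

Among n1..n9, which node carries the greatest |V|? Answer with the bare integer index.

Element admittances at DC:
  L1: short n4↔n0 (DC inductor)
  I1: injects 0.00952 A into n9 (from n0)
  I2: injects 0.0015 A into n1 (from n6)
  Y(R1) = 0.1961 S between n1,n0
  I3: injects 0.0794 A into n0 (from n6)
  Y(R2) = 0.7634 S between n8,n7
  L2: short n3↔n8 (DC inductor)
  Y(R3) = 0.08130 S between n1,n6
  I4: injects 0.387 A into n8 (from n9)
  Y(R4) = 0.3311 S between n8,n2
  Y(R5) = 0.0001161 S between n7,n6
  Y(R6) = 0.0003984 S between n5,n0
  Y(R7) = 0.0002262 S between n0,n4
  Y(R8) = 0.3704 S between n9,n1
  Y(R9) = 0.03774 S between n3,n5
  L3: short n6↔n7 (DC inductor)
  I5: injects 0.00933 A into n6 (from n2)
  Y(R10) = 0.01110 S between n0,n2
  Y(R11) = 0.2101 S between n3,n4
  Y(R12) = 0.0005263 S between n0,n9
  I6: injects 0.0684 A into n2 (from n4)
Assemble and solve the 12×12 MNA system:
  V(n1)=-1.143  V(n2)=1.143  V(n3)=1.003  V(n4)=0.000  V(n5)=0.9923  V(n6)=0.7115  V(n7)=0.7115  V(n8)=1.003  V(n9)=-2.159
  i(L1)=0.1423  i(L2)=-0.2111  i(L3)=-0.2223

9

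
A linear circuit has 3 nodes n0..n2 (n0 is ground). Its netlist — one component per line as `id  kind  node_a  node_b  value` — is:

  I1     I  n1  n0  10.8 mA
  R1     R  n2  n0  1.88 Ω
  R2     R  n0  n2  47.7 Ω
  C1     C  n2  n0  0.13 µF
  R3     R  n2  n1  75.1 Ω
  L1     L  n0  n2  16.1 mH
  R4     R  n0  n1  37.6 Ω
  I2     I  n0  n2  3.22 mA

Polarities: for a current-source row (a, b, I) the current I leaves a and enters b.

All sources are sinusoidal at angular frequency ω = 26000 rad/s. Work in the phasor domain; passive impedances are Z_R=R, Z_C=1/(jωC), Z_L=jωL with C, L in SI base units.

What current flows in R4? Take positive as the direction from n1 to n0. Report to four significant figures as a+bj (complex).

-0.007203+1.068e-08j A

MNA unknowns: 2 node voltages V₁..V_2
I1: z[1]−=0.0108, z[0]+=0.0108
R1: Y=0.5319+0.000j on G[2,0]
R2: Y=0.02096+0.000j on G[0,2]
C1: Y=0.000+0.003380j on G[2,0]
R3: Y=0.01332+0.000j on G[2,1]
L1: Y=0.000-0.002389j on G[0,2]
R4: Y=0.02660+0.000j on G[0,1]
I2: z[0]−=0.00322, z[2]+=0.00322
solve → V1=-0.2708+4.015e-07j, V2=-0.0006821+1.203e-06j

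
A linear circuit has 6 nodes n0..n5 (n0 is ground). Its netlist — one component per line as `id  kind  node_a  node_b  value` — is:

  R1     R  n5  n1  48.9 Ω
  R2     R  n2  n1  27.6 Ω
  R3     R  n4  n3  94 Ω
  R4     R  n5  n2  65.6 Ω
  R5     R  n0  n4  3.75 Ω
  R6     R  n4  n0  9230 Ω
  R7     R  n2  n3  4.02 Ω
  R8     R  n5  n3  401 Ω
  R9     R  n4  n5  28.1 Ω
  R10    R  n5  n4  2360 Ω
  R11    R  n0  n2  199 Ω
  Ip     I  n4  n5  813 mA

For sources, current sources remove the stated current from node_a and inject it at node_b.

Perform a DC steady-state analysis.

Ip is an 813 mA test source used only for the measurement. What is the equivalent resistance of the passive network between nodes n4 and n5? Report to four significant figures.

MNA unknowns: 5 node voltages V₁..V_5
R1: Y=0.02045 on G[5,1]
R2: Y=0.03623 on G[2,1]
R3: Y=0.01064 on G[4,3]
R4: Y=0.01524 on G[5,2]
R5: Y=0.2667 on G[0,4]
R6: Y=0.0001083 on G[4,0]
R7: Y=0.2488 on G[2,3]
R8: Y=0.002494 on G[5,3]
R9: Y=0.03559 on G[4,5]
R10: Y=0.0004237 on G[5,4]
R11: Y=0.005025 on G[0,2]
Ip: z[4]−=0.813, z[5]+=0.813
solve → V1=13.68, V2=11.59, V3=11.17, V4=-0.2183, V5=17.38

R_eq = 21.64 Ω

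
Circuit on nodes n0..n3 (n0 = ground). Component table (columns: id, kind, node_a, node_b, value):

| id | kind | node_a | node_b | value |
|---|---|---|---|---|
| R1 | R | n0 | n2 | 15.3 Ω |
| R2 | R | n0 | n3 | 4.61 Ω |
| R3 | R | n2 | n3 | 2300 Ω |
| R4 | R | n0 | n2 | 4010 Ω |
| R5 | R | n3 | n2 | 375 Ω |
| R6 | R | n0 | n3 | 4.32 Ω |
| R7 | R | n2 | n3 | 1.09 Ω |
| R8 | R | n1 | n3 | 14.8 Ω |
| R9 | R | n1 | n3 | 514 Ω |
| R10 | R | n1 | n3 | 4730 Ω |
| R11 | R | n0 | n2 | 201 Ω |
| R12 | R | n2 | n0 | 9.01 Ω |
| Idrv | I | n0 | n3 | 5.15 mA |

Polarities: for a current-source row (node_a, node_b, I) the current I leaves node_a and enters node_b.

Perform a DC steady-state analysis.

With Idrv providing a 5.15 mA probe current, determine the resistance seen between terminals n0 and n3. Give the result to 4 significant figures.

MNA unknowns: 3 node voltages V₁..V_3
R1: Y=0.06536 on G[0,2]
R2: Y=0.2169 on G[0,3]
R3: Y=0.0004348 on G[2,3]
R4: Y=0.0002494 on G[0,2]
R5: Y=0.002667 on G[3,2]
R6: Y=0.2315 on G[0,3]
R7: Y=0.9174 on G[2,3]
R8: Y=0.06757 on G[1,3]
R9: Y=0.001946 on G[1,3]
R10: Y=0.0002114 on G[1,3]
R11: Y=0.004975 on G[0,2]
R12: Y=0.1110 on G[2,0]
Idrv: z[0]−=0.00515, z[3]+=0.00515
solve → V1=0.008582, V2=0.007169, V3=0.008582

R_eq = 1.667 Ω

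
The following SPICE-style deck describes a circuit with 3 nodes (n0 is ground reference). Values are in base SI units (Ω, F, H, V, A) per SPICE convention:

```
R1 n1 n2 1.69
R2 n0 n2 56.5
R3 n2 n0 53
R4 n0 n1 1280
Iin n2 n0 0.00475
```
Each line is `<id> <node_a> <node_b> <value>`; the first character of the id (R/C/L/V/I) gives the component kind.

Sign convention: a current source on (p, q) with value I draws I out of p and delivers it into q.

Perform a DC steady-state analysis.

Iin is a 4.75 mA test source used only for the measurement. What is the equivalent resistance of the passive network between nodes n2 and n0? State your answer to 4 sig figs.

Apply KCL at each of the 2 non-ground nodes and solve the resulting linear system.
Node n1: branches {R1, R4} → V_1 = -0.1270
Node n2: branches {R1, R2, R3, Iin} → V_2 = -0.1272

R_eq = 26.78 Ω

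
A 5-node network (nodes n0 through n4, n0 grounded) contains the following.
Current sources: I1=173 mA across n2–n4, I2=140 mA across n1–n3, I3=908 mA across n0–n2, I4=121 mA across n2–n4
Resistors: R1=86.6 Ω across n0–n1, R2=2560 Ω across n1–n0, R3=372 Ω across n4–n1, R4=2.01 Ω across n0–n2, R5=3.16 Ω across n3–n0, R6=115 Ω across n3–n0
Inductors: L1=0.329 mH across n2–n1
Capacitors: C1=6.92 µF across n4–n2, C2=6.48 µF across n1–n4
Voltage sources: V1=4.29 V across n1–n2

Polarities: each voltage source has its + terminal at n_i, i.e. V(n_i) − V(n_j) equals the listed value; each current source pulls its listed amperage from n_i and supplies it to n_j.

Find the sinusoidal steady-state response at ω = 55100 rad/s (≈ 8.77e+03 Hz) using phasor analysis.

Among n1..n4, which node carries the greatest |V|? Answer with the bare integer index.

1

Apply KCL at each of the 4 non-ground nodes and solve the resulting linear system.
Node n1: branches {R1, R2, R3, I2, L1, C2, V1} → V_1 = 5.697+0.000j
Node n2: branches {I1, L1, I3, C1, I4, R4, V1} → V_2 = 1.407+0.000j
Node n3: branches {I2, R5, R6} → V_3 = 0.4306+0.000j
Node n4: branches {I1, R3, C1, C2, I4} → V_4 = 3.483-0.4063j
Source currents: i(V1)=-0.06891-0.5549j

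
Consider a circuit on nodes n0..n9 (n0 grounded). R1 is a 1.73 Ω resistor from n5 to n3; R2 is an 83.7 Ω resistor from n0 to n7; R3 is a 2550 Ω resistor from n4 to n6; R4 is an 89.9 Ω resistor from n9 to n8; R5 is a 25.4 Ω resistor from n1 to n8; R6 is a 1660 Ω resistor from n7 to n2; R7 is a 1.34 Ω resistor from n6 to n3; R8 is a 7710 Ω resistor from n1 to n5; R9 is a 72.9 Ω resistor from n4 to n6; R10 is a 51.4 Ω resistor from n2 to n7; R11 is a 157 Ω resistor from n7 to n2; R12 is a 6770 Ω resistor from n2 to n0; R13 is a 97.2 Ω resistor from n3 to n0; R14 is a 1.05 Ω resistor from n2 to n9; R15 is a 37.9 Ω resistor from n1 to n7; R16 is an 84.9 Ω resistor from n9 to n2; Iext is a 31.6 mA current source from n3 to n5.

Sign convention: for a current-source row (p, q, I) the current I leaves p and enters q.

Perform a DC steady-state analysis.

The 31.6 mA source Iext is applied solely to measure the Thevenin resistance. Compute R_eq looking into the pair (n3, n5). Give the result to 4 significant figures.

R_eq = 1.730 Ω

Apply KCL at each of the 9 non-ground nodes and solve the resulting linear system.
Node n1: branches {R5, R8, R15} → V_1 = 0.0007792
Node n2: branches {R6, R10, R11, R12, R14, R16} → V_2 = 0.0006187
Node n3: branches {R1, R7, R13, Iext} → V_3 = -0.0006708
Node n4: branches {R3, R9} → V_4 = -0.0006708
Node n5: branches {R1, R8, Iext} → V_5 = 0.05399
Node n6: branches {R3, R7, R9} → V_6 = -0.0006708
Node n7: branches {R2, R6, R10, R11, R15} → V_7 = 0.0005700
Node n8: branches {R4, R5} → V_8 = 0.0007442
Node n9: branches {R4, R14, R16} → V_9 = 0.0006201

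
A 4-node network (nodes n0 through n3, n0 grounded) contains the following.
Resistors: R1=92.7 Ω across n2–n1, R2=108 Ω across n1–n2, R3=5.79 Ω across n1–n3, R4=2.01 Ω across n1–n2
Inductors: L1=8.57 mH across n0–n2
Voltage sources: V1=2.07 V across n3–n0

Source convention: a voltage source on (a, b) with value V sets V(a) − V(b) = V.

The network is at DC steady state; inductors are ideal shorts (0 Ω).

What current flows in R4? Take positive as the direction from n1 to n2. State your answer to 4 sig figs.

0.2577 A

Element admittances at DC:
  Y(R1) = 0.01079 S between n2,n1
  Y(R2) = 0.009259 S between n1,n2
  Y(R3) = 0.1727 S between n1,n3
  Y(R4) = 0.4975 S between n1,n2
  L1: short n0↔n2 (DC inductor)
  V1: constraint V(n3)−V(n0) = 2.07
Assemble and solve the 5×5 MNA system:
  V(n1)=0.5179  V(n2)=0.000  V(n3)=2.070
  i(L1)=-0.2681  i(V1)=-0.2681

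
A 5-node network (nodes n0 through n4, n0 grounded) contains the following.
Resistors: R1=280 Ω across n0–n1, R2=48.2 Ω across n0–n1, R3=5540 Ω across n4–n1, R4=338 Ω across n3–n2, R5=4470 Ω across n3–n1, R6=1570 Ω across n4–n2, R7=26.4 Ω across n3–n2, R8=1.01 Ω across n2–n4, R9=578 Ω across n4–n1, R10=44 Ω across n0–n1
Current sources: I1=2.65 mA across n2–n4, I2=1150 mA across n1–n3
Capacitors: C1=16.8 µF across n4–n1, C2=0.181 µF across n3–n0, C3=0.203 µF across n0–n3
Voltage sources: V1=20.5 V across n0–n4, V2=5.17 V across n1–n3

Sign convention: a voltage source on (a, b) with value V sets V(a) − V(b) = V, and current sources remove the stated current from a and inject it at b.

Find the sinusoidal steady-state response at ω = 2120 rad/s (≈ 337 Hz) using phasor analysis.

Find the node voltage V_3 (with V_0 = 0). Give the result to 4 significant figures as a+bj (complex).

MNA unknowns: 4 node voltages V₁..V_4 plus 2 source currents (V1, V2)
R1: Y=0.003571+0.000j on G[0,1]
I1: z[2]−=0.00265, z[4]+=0.00265
R2: Y=0.02075+0.000j on G[0,1]
C1: Y=0.000+0.03562j on G[4,1]
R3: Y=0.0001805+0.000j on G[4,1]
C2: Y=0.000+0.0003837j on G[3,0]
R4: Y=0.002959+0.000j on G[3,2]
R5: Y=0.0002237+0.000j on G[3,1]
R6: Y=0.0006369+0.000j on G[4,2]
R7: Y=0.03788+0.000j on G[3,2]
C3: Y=0.000+0.0004304j on G[0,3]
R8: Y=0.9901+0.000j on G[2,4]
R9: Y=0.001730+0.000j on G[4,1]
I2: z[1]−=1.15, z[3]+=1.15
R10: Y=0.02273+0.000j on G[0,1]
V1: row V0−V4=20.5, i_V1 at 0,4
V2: row V1−V3=5.17, i_V2 at 1,3
solve → V1=-9.110-4.469j, V2=-20.26-0.1769j, V3=-14.28-4.469j, V4=-20.50+0.000j
aux → i_V1=-0.4250-0.2219j, i_V2=-0.9035-0.1869j

-14.28-4.469j V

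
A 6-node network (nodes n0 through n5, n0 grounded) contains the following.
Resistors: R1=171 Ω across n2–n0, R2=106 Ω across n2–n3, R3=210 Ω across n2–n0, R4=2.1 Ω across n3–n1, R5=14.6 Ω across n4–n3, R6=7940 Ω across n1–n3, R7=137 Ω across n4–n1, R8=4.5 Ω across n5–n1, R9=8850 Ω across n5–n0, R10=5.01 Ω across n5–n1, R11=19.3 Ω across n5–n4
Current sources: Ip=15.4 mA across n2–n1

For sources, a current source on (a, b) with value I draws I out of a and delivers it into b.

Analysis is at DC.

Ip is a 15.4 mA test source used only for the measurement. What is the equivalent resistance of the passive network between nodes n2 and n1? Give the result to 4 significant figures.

Element admittances at DC:
  Y(R1) = 0.005848 S between n2,n0
  Y(R2) = 0.009434 S between n2,n3
  Y(R3) = 0.004762 S between n2,n0
  Y(R4) = 0.4762 S between n3,n1
  Y(R5) = 0.06849 S between n4,n3
  Y(R6) = 0.0001259 S between n1,n3
  Y(R7) = 0.007299 S between n4,n1
  Y(R8) = 0.2222 S between n5,n1
  Y(R9) = 0.0001130 S between n5,n0
  Y(R10) = 0.1996 S between n5,n1
  Y(R11) = 0.05181 S between n5,n4
  Ip: injects 0.0154 A into n1 (from n2)
Assemble and solve the 5×5 MNA system:
  V(n1)=1.626  V(n2)=-0.01729  V(n3)=1.596  V(n4)=1.609  V(n5)=1.623

R_eq = 106.7 Ω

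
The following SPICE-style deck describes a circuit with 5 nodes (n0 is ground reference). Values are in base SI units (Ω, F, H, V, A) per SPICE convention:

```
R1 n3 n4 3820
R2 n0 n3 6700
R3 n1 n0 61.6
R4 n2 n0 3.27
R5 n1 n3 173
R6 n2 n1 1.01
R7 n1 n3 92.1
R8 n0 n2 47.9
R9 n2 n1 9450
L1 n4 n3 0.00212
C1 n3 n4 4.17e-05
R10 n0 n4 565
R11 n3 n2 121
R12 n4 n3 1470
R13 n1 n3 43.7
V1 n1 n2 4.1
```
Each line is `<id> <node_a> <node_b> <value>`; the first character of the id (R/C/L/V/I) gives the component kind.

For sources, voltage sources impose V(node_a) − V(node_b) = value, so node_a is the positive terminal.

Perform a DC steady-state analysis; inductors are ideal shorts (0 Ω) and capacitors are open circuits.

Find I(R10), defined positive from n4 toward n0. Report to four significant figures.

Apply KCL at each of the 4 non-ground nodes and solve the resulting linear system.
Node n1: branches {R3, R5, R6, R7, R9, R13, V1} → V_1 = 3.889
Node n2: branches {R4, R6, R8, R9, R11, V1} → V_2 = -0.2112
Node n3: branches {R1, R2, R5, R7, L1, C1, R11, R12, R13} → V_3 = 3.057
Node n4: branches {R1, L1, C1, R10, R12} → V_4 = 3.057
Source currents: i(L1)=-0.005411, i(V1)=-4.156

0.005411 A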